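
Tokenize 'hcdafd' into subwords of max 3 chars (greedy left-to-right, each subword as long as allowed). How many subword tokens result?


'hcdafd' has 6 characters.
Chunking with max size 3:
  Chunk 1: 'hcd' (positions 0-2)
  Chunk 2: 'afd' (positions 3-5)
Total chunks: ceil(6 / 3) = 2

2


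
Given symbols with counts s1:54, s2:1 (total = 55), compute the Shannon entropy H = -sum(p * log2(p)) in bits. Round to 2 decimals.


Computing entropy H = -sum(p_i * log2(p_i)):
  s1: p = 54/55 = 0.9818, -p*log2(p) = 0.0260
  s2: p = 1/55 = 0.0182, -p*log2(p) = 0.1051
H = sum of terms = 0.1311
Rounded to 2 decimals: 0.13

0.13


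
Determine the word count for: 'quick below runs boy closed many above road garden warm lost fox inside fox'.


Counting words by splitting on spaces:
  Word 1: 'quick'
  Word 2: 'below'
  Word 3: 'runs'
  Word 4: 'boy'
  Word 5: 'closed'
  Word 6: 'many'
  Word 7: 'above'
  Word 8: 'road'
  Word 9: 'garden'
  Word 10: 'warm'
  Word 11: 'lost'
  Word 12: 'fox'
  Word 13: 'inside'
  Word 14: 'fox'
Total words: 14

14


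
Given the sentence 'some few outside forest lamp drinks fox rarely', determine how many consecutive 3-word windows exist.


Word trigrams from [8] words:
  Trigram 1: (some few outside)
  Trigram 2: (few outside forest)
  Trigram 3: (outside forest lamp)
  Trigram 4: (forest lamp drinks)
  Trigram 5: (lamp drinks fox)
  Trigram 6: (drinks fox rarely)
Total word trigrams: 8 - 2 = 6

6


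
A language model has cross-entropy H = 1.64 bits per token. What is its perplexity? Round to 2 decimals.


Perplexity formula: PP = 2^H
H = 1.64
PP = 2^1.64
Decompose: 2^1.64 = 2^1 * 2^0.64
2^1 = 2, 2^0.64 ~ 1.5583292
PP ~ 2 * 1.5583292 = 3.1166584
Rounded to 2 decimals: 3.12

3.12


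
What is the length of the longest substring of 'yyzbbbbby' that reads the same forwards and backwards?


Scanning 'yyzbbbbby' for palindromic substrings.
Substring at positions 3-7: 'bbbbb'.
Check: reverse('bbbbb') = 'bbbbb' -> palindrome confirmed.
Neighbouring characters ('z' / 'y') break symmetry, so it cannot extend further.
No longer palindromic substring exists; longest length = 5

5


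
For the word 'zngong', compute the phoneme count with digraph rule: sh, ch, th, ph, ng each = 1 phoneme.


Parsing 'zngong' greedily, digraphs first:
  'z' -> consonant phoneme (phonemes so far: 1)
  'ng' -> digraph (1 consonant phoneme) (phonemes so far: 2)
  'o' -> vowel phoneme (phonemes so far: 3)
  'ng' -> digraph (1 consonant phoneme) (phonemes so far: 4)
Total phonemes: 4

4


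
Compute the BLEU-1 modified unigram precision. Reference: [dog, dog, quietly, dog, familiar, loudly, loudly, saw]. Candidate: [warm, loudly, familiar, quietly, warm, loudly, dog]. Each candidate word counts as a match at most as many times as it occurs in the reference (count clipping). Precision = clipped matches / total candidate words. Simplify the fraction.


Reference word counts: {'dog': 3, 'familiar': 1, 'loudly': 2, 'quietly': 1, 'saw': 1}
Checking each candidate word (with clipping):
  'warm' -> not in reference -> no match (matches: 0)
  'loudly' -> in reference (ref count 2, used 1/2) -> match (matches: 1)
  'familiar' -> in reference (ref count 1, used 1/1) -> match (matches: 2)
  'quietly' -> in reference (ref count 1, used 1/1) -> match (matches: 3)
  'warm' -> not in reference -> no match (matches: 3)
  'loudly' -> in reference (ref count 2, used 2/2) -> match (matches: 4)
  'dog' -> in reference (ref count 3, used 1/3) -> match (matches: 5)
Clipped matches: 5, Candidate length: 7
Precision = 5/7

5/7


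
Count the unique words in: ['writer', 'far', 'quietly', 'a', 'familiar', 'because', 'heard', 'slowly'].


Listing all tokens and tracking unique types:
  Token 1: 'writer' -> NEW (unique so far: 1)
  Token 2: 'far' -> NEW (unique so far: 2)
  Token 3: 'quietly' -> NEW (unique so far: 3)
  Token 4: 'a' -> NEW (unique so far: 4)
  Token 5: 'familiar' -> NEW (unique so far: 5)
  Token 6: 'because' -> NEW (unique so far: 6)
  Token 7: 'heard' -> NEW (unique so far: 7)
  Token 8: 'slowly' -> NEW (unique so far: 8)
Unique types: ('a', 'because', 'familiar', 'far', 'heard', 'quietly', 'slowly', 'writer')
Vocabulary size: 8

8


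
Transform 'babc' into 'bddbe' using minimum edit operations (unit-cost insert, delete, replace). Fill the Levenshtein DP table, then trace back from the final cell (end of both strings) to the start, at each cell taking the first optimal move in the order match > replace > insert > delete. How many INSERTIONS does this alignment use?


Edit distance = 3. Backtracking from cell (4, 5) with preference match > replace > insert > delete,
then listing the resulting alignment 'babc' -> 'bddbe' left to right:
  Step 1: keep 'b'
  Step 2: insert 'd' [insertion #1]
  Step 3: replace a->d
  Step 4: keep 'b'
  Step 5: replace c->e
Total insertions: 1

1


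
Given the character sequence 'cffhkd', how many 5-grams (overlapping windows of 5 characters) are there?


String 'cffhkd' has length L = 6.
Number of overlapping n-grams = L - n + 1
Substituting: 6 - 5 + 1 = 2

2


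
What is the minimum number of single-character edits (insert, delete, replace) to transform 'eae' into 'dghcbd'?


Building DP table for s1='eae' (len 3) and s2='dghcbd' (len 6):
       d  g  h  c  b  d
    0  1  2  3  4  5  6
  e 1  1  2  3  4  5  6
  a 2  2  2  3  4  5  6
  e 3  3  3  3  4  5  6
Edit distance = dp[3][6] = 6

6


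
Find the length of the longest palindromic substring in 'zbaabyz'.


Scanning 'zbaabyz' for palindromic substrings.
Substring at positions 1-4: 'baab'.
Check: reverse('baab') = 'baab' -> palindrome confirmed.
Neighbouring characters ('z' / 'y') break symmetry, so it cannot extend further.
No longer palindromic substring exists; longest length = 4

4


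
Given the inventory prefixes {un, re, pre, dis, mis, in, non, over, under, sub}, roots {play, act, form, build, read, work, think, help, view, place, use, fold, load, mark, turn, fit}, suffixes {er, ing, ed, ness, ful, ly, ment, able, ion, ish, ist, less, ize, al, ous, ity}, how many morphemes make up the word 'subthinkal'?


Segmenting 'subthinkal' against the inventory:
  'sub' -> prefix (morpheme 1)
  'think' -> root (morpheme 2)
  'al' -> suffix (morpheme 3)
Total morphemes: 3

3


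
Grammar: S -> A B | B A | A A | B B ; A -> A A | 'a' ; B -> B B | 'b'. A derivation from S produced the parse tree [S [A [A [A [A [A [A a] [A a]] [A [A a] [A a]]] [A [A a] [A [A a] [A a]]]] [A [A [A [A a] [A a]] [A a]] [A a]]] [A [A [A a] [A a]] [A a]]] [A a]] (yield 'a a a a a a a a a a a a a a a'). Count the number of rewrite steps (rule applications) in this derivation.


Every bracketed nonterminal node [X ...] in the tree is produced by exactly one rule application.
Reading the tree off as a leftmost derivation:
  Step 1: S  =>  A A   (applied S -> A A)
  Step 2: A A  =>  A A A   (applied A -> A A)
  Step 3: A A A  =>  A A A A   (applied A -> A A)
  Step 4: A A A A  =>  A A A A A   (applied A -> A A)
  Step 5: A A A A A  =>  A A A A A A   (applied A -> A A)
  Step 6: A A A A A A  =>  A A A A A A A   (applied A -> A A)
  Step 7: A A A A A A A  =>  a A A A A A A   (applied A -> a)
  Step 8: a A A A A A A  =>  a a A A A A A   (applied A -> a)
  Step 9: a a A A A A A  =>  a a A A A A A A   (applied A -> A A)
  Step 10: a a A A A A A A  =>  a a a A A A A A   (applied A -> a)
  Step 11: a a a A A A A A  =>  a a a a A A A A   (applied A -> a)
  Step 12: a a a a A A A A  =>  a a a a A A A A A   (applied A -> A A)
  Step 13: a a a a A A A A A  =>  a a a a a A A A A   (applied A -> a)
  Step 14: a a a a a A A A A  =>  a a a a a A A A A A   (applied A -> A A)
  Step 15: a a a a a A A A A A  =>  a a a a a a A A A A   (applied A -> a)
  Step 16: a a a a a a A A A A  =>  a a a a a a a A A A   (applied A -> a)
  Step 17: a a a a a a a A A A  =>  a a a a a a a A A A A   (applied A -> A A)
  Step 18: a a a a a a a A A A A  =>  a a a a a a a A A A A A   (applied A -> A A)
  Step 19: a a a a a a a A A A A A  =>  a a a a a a a A A A A A A   (applied A -> A A)
  Step 20: a a a a a a a A A A A A A  =>  a a a a a a a a A A A A A   (applied A -> a)
  Step 21: a a a a a a a a A A A A A  =>  a a a a a a a a a A A A A   (applied A -> a)
  Step 22: a a a a a a a a a A A A A  =>  a a a a a a a a a a A A A   (applied A -> a)
  Step 23: a a a a a a a a a a A A A  =>  a a a a a a a a a a a A A   (applied A -> a)
  Step 24: a a a a a a a a a a a A A  =>  a a a a a a a a a a a A A A   (applied A -> A A)
  Step 25: a a a a a a a a a a a A A A  =>  a a a a a a a a a a a A A A A   (applied A -> A A)
  Step 26: a a a a a a a a a a a A A A A  =>  a a a a a a a a a a a a A A A   (applied A -> a)
  Step 27: a a a a a a a a a a a a A A A  =>  a a a a a a a a a a a a a A A   (applied A -> a)
  Step 28: a a a a a a a a a a a a a A A  =>  a a a a a a a a a a a a a a A   (applied A -> a)
  Step 29: a a a a a a a a a a a a a a A  =>  a a a a a a a a a a a a a a a   (applied A -> a)
Final yield: a a a a a a a a a a a a a a a
Total rewrite steps: 29

29


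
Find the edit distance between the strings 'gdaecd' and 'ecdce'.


Building DP table for s1='gdaecd' (len 6) and s2='ecdce' (len 5):
       e  c  d  c  e
    0  1  2  3  4  5
  g 1  1  2  3  4  5
  d 2  2  2  2  3  4
  a 3  3  3  3  3  4
  e 4  3  4  4  4  3
  c 5  4  3  4  4  4
  d 6  5  4  3  4  5
Edit distance = dp[6][5] = 5

5


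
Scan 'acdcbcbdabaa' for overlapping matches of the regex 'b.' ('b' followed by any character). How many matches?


Pattern: b. means 'b' followed by any character.
Scanning 'acdcbcbdabaa' position-by-position:
  Pos 0: window 'ac' -> no
  Pos 1: window 'cd' -> no
  Pos 2: window 'dc' -> no
  Pos 3: window 'cb' -> no
  Pos 4: window 'bc' -> MATCH
  Pos 5: window 'cb' -> no
  Pos 6: window 'bd' -> MATCH
  Pos 7: window 'da' -> no
  Pos 8: window 'ab' -> no
  Pos 9: window 'ba' -> MATCH
  Pos 10: window 'aa' -> no
  Pos 11: window 'a' -> no
Total matches: 3

3


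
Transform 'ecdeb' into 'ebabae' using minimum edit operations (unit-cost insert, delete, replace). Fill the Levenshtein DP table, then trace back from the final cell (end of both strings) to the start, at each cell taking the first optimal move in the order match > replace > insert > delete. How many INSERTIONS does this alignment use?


Edit distance = 5. Backtracking from cell (5, 6) with preference match > replace > insert > delete,
then listing the resulting alignment 'ecdeb' -> 'ebabae' left to right:
  Step 1: keep 'e'
  Step 2: insert 'b' [insertion #1]
  Step 3: replace c->a
  Step 4: replace d->b
  Step 5: replace e->a
  Step 6: replace b->e
Total insertions: 1

1


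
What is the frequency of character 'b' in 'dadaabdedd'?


Scanning 'dadaabdedd' for 'b':
  Position 5: 'b' -> MATCH (count: 1)
Total occurrences of 'b': 1

1


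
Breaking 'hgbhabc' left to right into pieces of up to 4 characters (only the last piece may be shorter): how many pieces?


'hgbhabc' has 7 characters.
Chunking with max size 4:
  Chunk 1: 'hgbh' (positions 0-3)
  Chunk 2: 'abc' (positions 4-6)
Total chunks: ceil(7 / 4) = 2

2


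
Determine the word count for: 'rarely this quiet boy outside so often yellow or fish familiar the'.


Counting words by splitting on spaces:
  Word 1: 'rarely'
  Word 2: 'this'
  Word 3: 'quiet'
  Word 4: 'boy'
  Word 5: 'outside'
  Word 6: 'so'
  Word 7: 'often'
  Word 8: 'yellow'
  Word 9: 'or'
  Word 10: 'fish'
  Word 11: 'familiar'
  Word 12: 'the'
Total words: 12

12


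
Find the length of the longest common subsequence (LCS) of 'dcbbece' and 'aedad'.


DP table for LCS of 'dcbbece' and 'aedad':
       a  e  d  a  d
    0  0  0  0  0  0
  d 0  0  0  1  1  1
  c 0  0  0  1  1  1
  b 0  0  0  1  1  1
  b 0  0  0  1  1  1
  e 0  0  1  1  1  1
  c 0  0  1  1  1  1
  e 0  0  1  1  1  1
LCS: 'd'
LCS length = 1

1


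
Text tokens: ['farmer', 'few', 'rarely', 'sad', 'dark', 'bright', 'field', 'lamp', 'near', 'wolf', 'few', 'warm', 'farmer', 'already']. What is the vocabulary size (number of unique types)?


Listing all tokens and tracking unique types:
  Token 1: 'farmer' -> NEW (unique so far: 1)
  Token 2: 'few' -> NEW (unique so far: 2)
  Token 3: 'rarely' -> NEW (unique so far: 3)
  Token 4: 'sad' -> NEW (unique so far: 4)
  Token 5: 'dark' -> NEW (unique so far: 5)
  Token 6: 'bright' -> NEW (unique so far: 6)
  Token 7: 'field' -> NEW (unique so far: 7)
  Token 8: 'lamp' -> NEW (unique so far: 8)
  Token 9: 'near' -> NEW (unique so far: 9)
  Token 10: 'wolf' -> NEW (unique so far: 10)
  Token 11: 'few' -> duplicate (unique so far: 10)
  Token 12: 'warm' -> NEW (unique so far: 11)
  Token 13: 'farmer' -> duplicate (unique so far: 11)
  Token 14: 'already' -> NEW (unique so far: 12)
Unique types: ('already', 'bright', 'dark', 'farmer', 'few', 'field', 'lamp', 'near', 'rarely', 'sad', 'warm', 'wolf')
Vocabulary size: 12

12


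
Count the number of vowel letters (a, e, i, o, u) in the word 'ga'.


Scanning each character of 'ga':
  Position 1: 'g' -> consonant (running count: 0)
  Position 2: 'a' -> vowel (running count: 1)
Total vowels: 1

1


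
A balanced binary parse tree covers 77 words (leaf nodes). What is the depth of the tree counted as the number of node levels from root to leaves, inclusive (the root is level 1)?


In a balanced binary tree with n leaves the deepest leaf is ceil(log2(n)) edges below the root,
so counting node levels inclusive of root and leaves gives ceil(log2(n)) + 1 levels.
log2(77) = 6.2668
ceil(6.2668) = 7
levels = 7 + 1 = 8

8


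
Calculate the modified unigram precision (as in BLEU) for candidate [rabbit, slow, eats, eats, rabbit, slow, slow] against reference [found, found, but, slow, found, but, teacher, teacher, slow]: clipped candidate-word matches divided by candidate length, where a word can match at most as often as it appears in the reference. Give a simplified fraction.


Reference word counts: {'but': 2, 'found': 3, 'slow': 2, 'teacher': 2}
Checking each candidate word (with clipping):
  'rabbit' -> not in reference -> no match (matches: 0)
  'slow' -> in reference (ref count 2, used 1/2) -> match (matches: 1)
  'eats' -> not in reference -> no match (matches: 1)
  'eats' -> not in reference -> no match (matches: 1)
  'rabbit' -> not in reference -> no match (matches: 1)
  'slow' -> in reference (ref count 2, used 2/2) -> match (matches: 2)
  'slow' -> ref count 2 already used up (2/2) -> clipped, no match (matches: 2)
Clipped matches: 2, Candidate length: 7
Precision = 2/7

2/7


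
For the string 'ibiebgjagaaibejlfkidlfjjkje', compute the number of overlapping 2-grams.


String 'ibiebgjagaaibejlfkidlfjjkje' has length L = 27.
Number of overlapping n-grams = L - n + 1
Substituting: 27 - 2 + 1 = 26

26


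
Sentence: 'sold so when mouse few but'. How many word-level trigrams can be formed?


Word trigrams from [6] words:
  Trigram 1: (sold so when)
  Trigram 2: (so when mouse)
  Trigram 3: (when mouse few)
  Trigram 4: (mouse few but)
Total word trigrams: 6 - 2 = 4

4


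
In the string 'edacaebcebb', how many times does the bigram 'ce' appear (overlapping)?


Scanning 'edacaebcebb' for bigram 'ce':
  Position 0: 'ed' -> no
  Position 1: 'da' -> no
  Position 2: 'ac' -> no
  Position 3: 'ca' -> no
  Position 4: 'ae' -> no
  Position 5: 'eb' -> no
  Position 6: 'bc' -> no
  Position 7: 'ce' -> MATCH
  Position 8: 'eb' -> no
  Position 9: 'bb' -> no
Total matches: 1

1


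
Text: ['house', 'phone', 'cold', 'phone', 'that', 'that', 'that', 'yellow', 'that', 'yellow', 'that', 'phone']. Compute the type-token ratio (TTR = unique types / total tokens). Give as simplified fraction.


Tokens: 12
Unique types: ('cold', 'house', 'phone', 'that', 'yellow') = 5
TTR = 5/12
Already in lowest terms.

5/12


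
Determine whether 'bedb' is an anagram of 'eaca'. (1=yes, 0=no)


Sort characters of 'bedb': 'bbde'
Sort characters of 'eaca': 'aace'
Sorted forms differ -> they are NOT anagrams
Result: 0

0


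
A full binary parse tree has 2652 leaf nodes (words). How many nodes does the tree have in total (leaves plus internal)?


Leaf nodes (terminals): 2652
Internal nodes = n - 1 = 2652 - 1 = 2651
Total = leaves + internal = 2652 + 2651 = 5303

5303


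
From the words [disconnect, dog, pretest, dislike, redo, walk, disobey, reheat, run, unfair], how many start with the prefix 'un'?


Checking each word for prefix 'un':
  'disconnect' -> no (count: 0)
  'dog' -> no (count: 0)
  'pretest' -> no (count: 0)
  'dislike' -> no (count: 0)
  'redo' -> no (count: 0)
  'walk' -> no (count: 0)
  'disobey' -> no (count: 0)
  'reheat' -> no (count: 0)
  'run' -> no (count: 0)
  'unfair' -> YES, starts with 'un' (count: 1)
Total with prefix 'un': 1

1


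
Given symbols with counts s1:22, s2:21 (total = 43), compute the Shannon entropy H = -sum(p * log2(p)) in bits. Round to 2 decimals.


Computing entropy H = -sum(p_i * log2(p_i)):
  s1: p = 22/43 = 0.5116, -p*log2(p) = 0.4947
  s2: p = 21/43 = 0.4884, -p*log2(p) = 0.5050
H = sum of terms = 0.9997
Rounded to 2 decimals: 1.00

1.00


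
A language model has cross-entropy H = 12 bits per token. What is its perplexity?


Perplexity formula: PP = 2^H
H = 12
PP = 2^12
PP = 2^12 = 4096

4096


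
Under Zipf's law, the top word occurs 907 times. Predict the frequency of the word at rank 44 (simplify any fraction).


Zipf's law: freq(rank) = f1 / rank
f1 = 907, rank = 44
freq = 907 / 44
GCD(907, 44) = 1
Simplified: 907/44

907/44


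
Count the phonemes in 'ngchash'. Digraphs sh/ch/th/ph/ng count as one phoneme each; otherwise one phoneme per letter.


Parsing 'ngchash' greedily, digraphs first:
  'ng' -> digraph (1 consonant phoneme) (phonemes so far: 1)
  'ch' -> digraph (1 consonant phoneme) (phonemes so far: 2)
  'a' -> vowel phoneme (phonemes so far: 3)
  'sh' -> digraph (1 consonant phoneme) (phonemes so far: 4)
Total phonemes: 4

4


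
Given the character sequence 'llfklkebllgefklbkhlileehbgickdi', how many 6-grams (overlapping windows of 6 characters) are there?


String 'llfklkebllgefklbkhlileehbgickdi' has length L = 31.
Number of overlapping n-grams = L - n + 1
Substituting: 31 - 6 + 1 = 26

26


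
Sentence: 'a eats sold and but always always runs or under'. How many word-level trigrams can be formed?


Word trigrams from [10] words:
  Trigram 1: (a eats sold)
  Trigram 2: (eats sold and)
  Trigram 3: (sold and but)
  Trigram 4: (and but always)
  Trigram 5: (but always always)
  Trigram 6: (always always runs)
  Trigram 7: (always runs or)
  Trigram 8: (runs or under)
Total word trigrams: 10 - 2 = 8

8


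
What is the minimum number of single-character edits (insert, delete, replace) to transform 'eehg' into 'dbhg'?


Building DP table for s1='eehg' (len 4) and s2='dbhg' (len 4):
       d  b  h  g
    0  1  2  3  4
  e 1  1  2  3  4
  e 2  2  2  3  4
  h 3  3  3  2  3
  g 4  4  4  3  2
Edit distance = dp[4][4] = 2

2


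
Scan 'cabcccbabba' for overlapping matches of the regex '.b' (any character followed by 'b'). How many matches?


Pattern: .b means any character followed by 'b'.
Scanning 'cabcccbabba' position-by-position:
  Pos 0: window 'ca' -> no
  Pos 1: window 'ab' -> MATCH
  Pos 2: window 'bc' -> no
  Pos 3: window 'cc' -> no
  Pos 4: window 'cc' -> no
  Pos 5: window 'cb' -> MATCH
  Pos 6: window 'ba' -> no
  Pos 7: window 'ab' -> MATCH
  Pos 8: window 'bb' -> MATCH
  Pos 9: window 'ba' -> no
  Pos 10: window 'a' -> no
Total matches: 4

4


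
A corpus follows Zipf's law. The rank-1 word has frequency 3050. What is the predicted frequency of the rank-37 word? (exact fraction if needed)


Zipf's law: freq(rank) = f1 / rank
f1 = 3050, rank = 37
freq = 3050 / 37
GCD(3050, 37) = 1
Simplified: 3050/37

3050/37


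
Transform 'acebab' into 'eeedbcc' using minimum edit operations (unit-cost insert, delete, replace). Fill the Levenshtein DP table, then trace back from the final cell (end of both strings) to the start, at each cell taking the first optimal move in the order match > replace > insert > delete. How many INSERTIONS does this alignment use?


Edit distance = 5. Backtracking from cell (6, 7) with preference match > replace > insert > delete,
then listing the resulting alignment 'acebab' -> 'eeedbcc' left to right:
  Step 1: replace a->e
  Step 2: replace c->e
  Step 3: keep 'e'
  Step 4: insert 'd' [insertion #1]
  Step 5: keep 'b'
  Step 6: replace a->c
  Step 7: replace b->c
Total insertions: 1

1


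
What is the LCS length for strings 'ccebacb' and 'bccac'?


DP table for LCS of 'ccebacb' and 'bccac':
       b  c  c  a  c
    0  0  0  0  0  0
  c 0  0  1  1  1  1
  c 0  0  1  2  2  2
  e 0  0  1  2  2  2
  b 0  1  1  2  2  2
  a 0  1  1  2  3  3
  c 0  1  2  2  3  4
  b 0  1  2  2  3  4
LCS: 'ccac'
LCS length = 4

4


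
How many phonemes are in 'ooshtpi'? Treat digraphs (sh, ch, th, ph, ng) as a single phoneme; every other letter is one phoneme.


Parsing 'ooshtpi' greedily, digraphs first:
  'o' -> vowel phoneme (phonemes so far: 1)
  'o' -> vowel phoneme (phonemes so far: 2)
  'sh' -> digraph (1 consonant phoneme) (phonemes so far: 3)
  't' -> consonant phoneme (phonemes so far: 4)
  'p' -> consonant phoneme (phonemes so far: 5)
  'i' -> vowel phoneme (phonemes so far: 6)
Total phonemes: 6

6


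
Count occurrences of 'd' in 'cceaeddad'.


Scanning 'cceaeddad' for 'd':
  Position 5: 'd' -> MATCH (count: 1)
  Position 6: 'd' -> MATCH (count: 2)
  Position 8: 'd' -> MATCH (count: 3)
Total occurrences of 'd': 3

3


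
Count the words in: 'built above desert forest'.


Counting words by splitting on spaces:
  Word 1: 'built'
  Word 2: 'above'
  Word 3: 'desert'
  Word 4: 'forest'
Total words: 4

4


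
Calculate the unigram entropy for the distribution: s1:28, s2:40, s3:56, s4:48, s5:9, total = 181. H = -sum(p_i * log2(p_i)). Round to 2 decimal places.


Computing entropy H = -sum(p_i * log2(p_i)):
  s1: p = 28/181 = 0.1547, -p*log2(p) = 0.4165
  s2: p = 40/181 = 0.2210, -p*log2(p) = 0.4813
  s3: p = 56/181 = 0.3094, -p*log2(p) = 0.5236
  s4: p = 48/181 = 0.2652, -p*log2(p) = 0.5078
  s5: p = 9/181 = 0.0497, -p*log2(p) = 0.2153
H = sum of terms = 2.1445
Rounded to 2 decimals: 2.14

2.14


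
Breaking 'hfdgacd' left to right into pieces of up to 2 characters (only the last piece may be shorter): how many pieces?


'hfdgacd' has 7 characters.
Chunking with max size 2:
  Chunk 1: 'hf' (positions 0-1)
  Chunk 2: 'dg' (positions 2-3)
  Chunk 3: 'ac' (positions 4-5)
  Chunk 4: 'd' (positions 6-6)
Total chunks: ceil(7 / 2) = 4

4


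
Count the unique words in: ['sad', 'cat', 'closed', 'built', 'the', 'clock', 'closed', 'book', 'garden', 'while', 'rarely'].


Listing all tokens and tracking unique types:
  Token 1: 'sad' -> NEW (unique so far: 1)
  Token 2: 'cat' -> NEW (unique so far: 2)
  Token 3: 'closed' -> NEW (unique so far: 3)
  Token 4: 'built' -> NEW (unique so far: 4)
  Token 5: 'the' -> NEW (unique so far: 5)
  Token 6: 'clock' -> NEW (unique so far: 6)
  Token 7: 'closed' -> duplicate (unique so far: 6)
  Token 8: 'book' -> NEW (unique so far: 7)
  Token 9: 'garden' -> NEW (unique so far: 8)
  Token 10: 'while' -> NEW (unique so far: 9)
  Token 11: 'rarely' -> NEW (unique so far: 10)
Unique types: ('book', 'built', 'cat', 'clock', 'closed', 'garden', 'rarely', 'sad', 'the', 'while')
Vocabulary size: 10

10


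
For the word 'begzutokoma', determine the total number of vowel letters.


Scanning each character of 'begzutokoma':
  Position 1: 'b' -> consonant (running count: 0)
  Position 2: 'e' -> vowel (running count: 1)
  Position 3: 'g' -> consonant (running count: 1)
  Position 4: 'z' -> consonant (running count: 1)
  Position 5: 'u' -> vowel (running count: 2)
  Position 6: 't' -> consonant (running count: 2)
  Position 7: 'o' -> vowel (running count: 3)
  Position 8: 'k' -> consonant (running count: 3)
  Position 9: 'o' -> vowel (running count: 4)
  Position 10: 'm' -> consonant (running count: 4)
  Position 11: 'a' -> vowel (running count: 5)
Total vowels: 5

5


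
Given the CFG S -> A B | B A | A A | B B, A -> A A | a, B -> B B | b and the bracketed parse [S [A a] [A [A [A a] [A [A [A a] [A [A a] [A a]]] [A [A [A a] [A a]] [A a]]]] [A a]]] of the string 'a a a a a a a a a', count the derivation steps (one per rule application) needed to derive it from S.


Every bracketed nonterminal node [X ...] in the tree is produced by exactly one rule application.
Reading the tree off as a leftmost derivation:
  Step 1: S  =>  A A   (applied S -> A A)
  Step 2: A A  =>  a A   (applied A -> a)
  Step 3: a A  =>  a A A   (applied A -> A A)
  Step 4: a A A  =>  a A A A   (applied A -> A A)
  Step 5: a A A A  =>  a a A A   (applied A -> a)
  Step 6: a a A A  =>  a a A A A   (applied A -> A A)
  Step 7: a a A A A  =>  a a A A A A   (applied A -> A A)
  Step 8: a a A A A A  =>  a a a A A A   (applied A -> a)
  Step 9: a a a A A A  =>  a a a A A A A   (applied A -> A A)
  Step 10: a a a A A A A  =>  a a a a A A A   (applied A -> a)
  Step 11: a a a a A A A  =>  a a a a a A A   (applied A -> a)
  Step 12: a a a a a A A  =>  a a a a a A A A   (applied A -> A A)
  Step 13: a a a a a A A A  =>  a a a a a A A A A   (applied A -> A A)
  Step 14: a a a a a A A A A  =>  a a a a a a A A A   (applied A -> a)
  Step 15: a a a a a a A A A  =>  a a a a a a a A A   (applied A -> a)
  Step 16: a a a a a a a A A  =>  a a a a a a a a A   (applied A -> a)
  Step 17: a a a a a a a a A  =>  a a a a a a a a a   (applied A -> a)
Final yield: a a a a a a a a a
Total rewrite steps: 17

17


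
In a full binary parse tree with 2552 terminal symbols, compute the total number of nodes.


Leaf nodes (terminals): 2552
Internal nodes = n - 1 = 2552 - 1 = 2551
Total = leaves + internal = 2552 + 2551 = 5103

5103


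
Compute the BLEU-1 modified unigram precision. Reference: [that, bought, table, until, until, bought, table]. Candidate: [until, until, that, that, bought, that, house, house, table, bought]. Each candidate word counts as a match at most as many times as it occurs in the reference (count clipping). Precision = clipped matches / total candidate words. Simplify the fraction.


Reference word counts: {'bought': 2, 'table': 2, 'that': 1, 'until': 2}
Checking each candidate word (with clipping):
  'until' -> in reference (ref count 2, used 1/2) -> match (matches: 1)
  'until' -> in reference (ref count 2, used 2/2) -> match (matches: 2)
  'that' -> in reference (ref count 1, used 1/1) -> match (matches: 3)
  'that' -> ref count 1 already used up (1/1) -> clipped, no match (matches: 3)
  'bought' -> in reference (ref count 2, used 1/2) -> match (matches: 4)
  'that' -> ref count 1 already used up (1/1) -> clipped, no match (matches: 4)
  'house' -> not in reference -> no match (matches: 4)
  'house' -> not in reference -> no match (matches: 4)
  'table' -> in reference (ref count 2, used 1/2) -> match (matches: 5)
  'bought' -> in reference (ref count 2, used 2/2) -> match (matches: 6)
Clipped matches: 6, Candidate length: 10
Precision = 6/10 = 3/5

3/5


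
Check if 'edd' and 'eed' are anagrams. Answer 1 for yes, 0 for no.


Sort characters of 'edd': 'dde'
Sort characters of 'eed': 'dee'
Sorted forms differ -> they are NOT anagrams
Result: 0

0


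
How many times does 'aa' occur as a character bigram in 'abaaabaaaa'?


Scanning 'abaaabaaaa' for bigram 'aa':
  Position 0: 'ab' -> no
  Position 1: 'ba' -> no
  Position 2: 'aa' -> MATCH
  Position 3: 'aa' -> MATCH
  Position 4: 'ab' -> no
  Position 5: 'ba' -> no
  Position 6: 'aa' -> MATCH
  Position 7: 'aa' -> MATCH
  Position 8: 'aa' -> MATCH
Total matches: 5

5


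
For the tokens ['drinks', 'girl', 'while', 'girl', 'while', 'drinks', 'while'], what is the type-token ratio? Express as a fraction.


Tokens: 7
Unique types: ('drinks', 'girl', 'while') = 3
TTR = 3/7
Already in lowest terms.

3/7


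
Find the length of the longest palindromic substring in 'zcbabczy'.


Scanning 'zcbabczy' for palindromic substrings.
Substring at positions 0-6: 'zcbabcz'.
Check: reverse('zcbabcz') = 'zcbabcz' -> palindrome confirmed.
Neighbouring characters ('-' / 'y') break symmetry, so it cannot extend further.
No longer palindromic substring exists; longest length = 7

7


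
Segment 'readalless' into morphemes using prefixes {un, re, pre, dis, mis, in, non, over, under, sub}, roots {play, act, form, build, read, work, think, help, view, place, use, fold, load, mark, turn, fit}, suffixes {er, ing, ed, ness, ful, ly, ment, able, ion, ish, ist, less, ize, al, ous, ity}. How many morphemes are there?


Segmenting 'readalless' against the inventory:
  'read' -> root (morpheme 1)
  'al' -> suffix (morpheme 2)
  'less' -> suffix (morpheme 3)
Total morphemes: 3

3


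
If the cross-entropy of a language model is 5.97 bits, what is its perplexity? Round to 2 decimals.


Perplexity formula: PP = 2^H
H = 5.97
PP = 2^5.97
Decompose: 2^5.97 = 2^5 * 2^0.97
2^5 = 32, 2^0.97 ~ 1.9588406
PP ~ 32 * 1.9588406 = 62.6828992
Rounded to 2 decimals: 62.68

62.68


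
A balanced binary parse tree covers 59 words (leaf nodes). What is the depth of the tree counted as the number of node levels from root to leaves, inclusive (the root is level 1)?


In a balanced binary tree with n leaves the deepest leaf is ceil(log2(n)) edges below the root,
so counting node levels inclusive of root and leaves gives ceil(log2(n)) + 1 levels.
log2(59) = 5.8826
ceil(5.8826) = 6
levels = 6 + 1 = 7

7


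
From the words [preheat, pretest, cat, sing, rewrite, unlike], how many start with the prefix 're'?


Checking each word for prefix 're':
  'preheat' -> no (count: 0)
  'pretest' -> no (count: 0)
  'cat' -> no (count: 0)
  'sing' -> no (count: 0)
  'rewrite' -> YES, starts with 're' (count: 1)
  'unlike' -> no (count: 1)
Total with prefix 're': 1

1


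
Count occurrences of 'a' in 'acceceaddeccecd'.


Scanning 'acceceaddeccecd' for 'a':
  Position 0: 'a' -> MATCH (count: 1)
  Position 6: 'a' -> MATCH (count: 2)
Total occurrences of 'a': 2

2


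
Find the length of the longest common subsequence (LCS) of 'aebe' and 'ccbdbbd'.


DP table for LCS of 'aebe' and 'ccbdbbd':
       c  c  b  d  b  b  d
    0  0  0  0  0  0  0  0
  a 0  0  0  0  0  0  0  0
  e 0  0  0  0  0  0  0  0
  b 0  0  0  1  1  1  1  1
  e 0  0  0  1  1  1  1  1
LCS: 'b'
LCS length = 1

1


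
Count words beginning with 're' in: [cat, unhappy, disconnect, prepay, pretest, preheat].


Checking each word for prefix 're':
  'cat' -> no (count: 0)
  'unhappy' -> no (count: 0)
  'disconnect' -> no (count: 0)
  'prepay' -> no (count: 0)
  'pretest' -> no (count: 0)
  'preheat' -> no (count: 0)
Total with prefix 're': 0

0


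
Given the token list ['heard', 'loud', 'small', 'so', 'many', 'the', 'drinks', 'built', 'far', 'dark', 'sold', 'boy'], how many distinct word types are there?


Listing all tokens and tracking unique types:
  Token 1: 'heard' -> NEW (unique so far: 1)
  Token 2: 'loud' -> NEW (unique so far: 2)
  Token 3: 'small' -> NEW (unique so far: 3)
  Token 4: 'so' -> NEW (unique so far: 4)
  Token 5: 'many' -> NEW (unique so far: 5)
  Token 6: 'the' -> NEW (unique so far: 6)
  Token 7: 'drinks' -> NEW (unique so far: 7)
  Token 8: 'built' -> NEW (unique so far: 8)
  Token 9: 'far' -> NEW (unique so far: 9)
  Token 10: 'dark' -> NEW (unique so far: 10)
  Token 11: 'sold' -> NEW (unique so far: 11)
  Token 12: 'boy' -> NEW (unique so far: 12)
Unique types: ('boy', 'built', 'dark', 'drinks', 'far', 'heard', 'loud', 'many', 'small', 'so', 'sold', 'the')
Vocabulary size: 12

12


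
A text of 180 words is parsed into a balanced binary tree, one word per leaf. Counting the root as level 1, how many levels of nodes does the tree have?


In a balanced binary tree with n leaves the deepest leaf is ceil(log2(n)) edges below the root,
so counting node levels inclusive of root and leaves gives ceil(log2(n)) + 1 levels.
log2(180) = 7.4919
ceil(7.4919) = 8
levels = 8 + 1 = 9

9


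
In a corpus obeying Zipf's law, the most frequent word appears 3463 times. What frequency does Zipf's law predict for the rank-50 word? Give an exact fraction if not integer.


Zipf's law: freq(rank) = f1 / rank
f1 = 3463, rank = 50
freq = 3463 / 50
GCD(3463, 50) = 1
Simplified: 3463/50

3463/50


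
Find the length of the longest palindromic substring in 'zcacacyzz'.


Scanning 'zcacacyzz' for palindromic substrings.
Substring at positions 1-5: 'cacac'.
Check: reverse('cacac') = 'cacac' -> palindrome confirmed.
Neighbouring characters ('z' / 'y') break symmetry, so it cannot extend further.
No longer palindromic substring exists; longest length = 5

5


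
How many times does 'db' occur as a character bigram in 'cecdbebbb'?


Scanning 'cecdbebbb' for bigram 'db':
  Position 0: 'ce' -> no
  Position 1: 'ec' -> no
  Position 2: 'cd' -> no
  Position 3: 'db' -> MATCH
  Position 4: 'be' -> no
  Position 5: 'eb' -> no
  Position 6: 'bb' -> no
  Position 7: 'bb' -> no
Total matches: 1

1


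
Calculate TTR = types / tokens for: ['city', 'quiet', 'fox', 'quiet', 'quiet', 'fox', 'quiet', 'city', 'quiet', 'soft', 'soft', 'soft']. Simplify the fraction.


Tokens: 12
Unique types: ('city', 'fox', 'quiet', 'soft') = 4
TTR = 4/12
Simplify: divide both by 4 -> 1/3
TTR = 1/3

1/3


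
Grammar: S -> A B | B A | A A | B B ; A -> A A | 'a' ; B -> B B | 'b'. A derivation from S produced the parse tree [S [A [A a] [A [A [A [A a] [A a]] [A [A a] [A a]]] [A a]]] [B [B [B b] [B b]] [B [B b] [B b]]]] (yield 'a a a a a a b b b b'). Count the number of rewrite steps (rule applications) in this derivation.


Every bracketed nonterminal node [X ...] in the tree is produced by exactly one rule application.
Reading the tree off as a leftmost derivation:
  Step 1: S  =>  A B   (applied S -> A B)
  Step 2: A B  =>  A A B   (applied A -> A A)
  Step 3: A A B  =>  a A B   (applied A -> a)
  Step 4: a A B  =>  a A A B   (applied A -> A A)
  Step 5: a A A B  =>  a A A A B   (applied A -> A A)
  Step 6: a A A A B  =>  a A A A A B   (applied A -> A A)
  Step 7: a A A A A B  =>  a a A A A B   (applied A -> a)
  Step 8: a a A A A B  =>  a a a A A B   (applied A -> a)
  Step 9: a a a A A B  =>  a a a A A A B   (applied A -> A A)
  Step 10: a a a A A A B  =>  a a a a A A B   (applied A -> a)
  Step 11: a a a a A A B  =>  a a a a a A B   (applied A -> a)
  Step 12: a a a a a A B  =>  a a a a a a B   (applied A -> a)
  Step 13: a a a a a a B  =>  a a a a a a B B   (applied B -> B B)
  Step 14: a a a a a a B B  =>  a a a a a a B B B   (applied B -> B B)
  Step 15: a a a a a a B B B  =>  a a a a a a b B B   (applied B -> b)
  Step 16: a a a a a a b B B  =>  a a a a a a b b B   (applied B -> b)
  Step 17: a a a a a a b b B  =>  a a a a a a b b B B   (applied B -> B B)
  Step 18: a a a a a a b b B B  =>  a a a a a a b b b B   (applied B -> b)
  Step 19: a a a a a a b b b B  =>  a a a a a a b b b b   (applied B -> b)
Final yield: a a a a a a b b b b
Total rewrite steps: 19

19


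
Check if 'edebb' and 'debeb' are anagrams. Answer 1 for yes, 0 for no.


Sort characters of 'edebb': 'bbdee'
Sort characters of 'debeb': 'bbdee'
Sorted forms match -> they ARE anagrams
Result: 1

1


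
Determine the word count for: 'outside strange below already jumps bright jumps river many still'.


Counting words by splitting on spaces:
  Word 1: 'outside'
  Word 2: 'strange'
  Word 3: 'below'
  Word 4: 'already'
  Word 5: 'jumps'
  Word 6: 'bright'
  Word 7: 'jumps'
  Word 8: 'river'
  Word 9: 'many'
  Word 10: 'still'
Total words: 10

10


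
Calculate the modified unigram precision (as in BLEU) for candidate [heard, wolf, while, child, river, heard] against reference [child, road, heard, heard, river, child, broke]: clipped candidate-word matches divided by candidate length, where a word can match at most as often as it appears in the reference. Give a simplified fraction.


Reference word counts: {'broke': 1, 'child': 2, 'heard': 2, 'river': 1, 'road': 1}
Checking each candidate word (with clipping):
  'heard' -> in reference (ref count 2, used 1/2) -> match (matches: 1)
  'wolf' -> not in reference -> no match (matches: 1)
  'while' -> not in reference -> no match (matches: 1)
  'child' -> in reference (ref count 2, used 1/2) -> match (matches: 2)
  'river' -> in reference (ref count 1, used 1/1) -> match (matches: 3)
  'heard' -> in reference (ref count 2, used 2/2) -> match (matches: 4)
Clipped matches: 4, Candidate length: 6
Precision = 4/6 = 2/3

2/3


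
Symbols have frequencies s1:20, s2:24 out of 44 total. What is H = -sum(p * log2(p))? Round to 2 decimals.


Computing entropy H = -sum(p_i * log2(p_i)):
  s1: p = 20/44 = 0.4545, -p*log2(p) = 0.5170
  s2: p = 24/44 = 0.5455, -p*log2(p) = 0.4770
H = sum of terms = 0.9940
Rounded to 2 decimals: 0.99

0.99


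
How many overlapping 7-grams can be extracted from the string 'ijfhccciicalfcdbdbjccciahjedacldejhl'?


String 'ijfhccciicalfcdbdbjccciahjedacldejhl' has length L = 36.
Number of overlapping n-grams = L - n + 1
Substituting: 36 - 7 + 1 = 30

30


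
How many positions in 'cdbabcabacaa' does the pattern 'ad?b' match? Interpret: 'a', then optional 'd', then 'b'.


Pattern: ad?b means 'a', then optional 'd', then 'b'.
Scanning 'cdbabcabacaa' position-by-position:
  Pos 0: window 'cdb' -> no
  Pos 1: window 'dba' -> no
  Pos 2: window 'bab' -> no
  Pos 3: window 'abc' -> MATCH
  Pos 4: window 'bca' -> no
  Pos 5: window 'cab' -> no
  Pos 6: window 'aba' -> MATCH
  Pos 7: window 'bac' -> no
  Pos 8: window 'aca' -> no
  Pos 9: window 'caa' -> no
  Pos 10: window 'aa' -> no
  Pos 11: window 'a' -> no
Total matches: 2

2


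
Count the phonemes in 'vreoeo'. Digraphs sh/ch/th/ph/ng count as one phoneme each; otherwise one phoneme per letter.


Parsing 'vreoeo' greedily, digraphs first:
  'v' -> consonant phoneme (phonemes so far: 1)
  'r' -> consonant phoneme (phonemes so far: 2)
  'e' -> vowel phoneme (phonemes so far: 3)
  'o' -> vowel phoneme (phonemes so far: 4)
  'e' -> vowel phoneme (phonemes so far: 5)
  'o' -> vowel phoneme (phonemes so far: 6)
Total phonemes: 6

6


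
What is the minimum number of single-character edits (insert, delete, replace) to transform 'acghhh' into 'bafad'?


Building DP table for s1='acghhh' (len 6) and s2='bafad' (len 5):
       b  a  f  a  d
    0  1  2  3  4  5
  a 1  1  1  2  3  4
  c 2  2  2  2  3  4
  g 3  3  3  3  3  4
  h 4  4  4  4  4  4
  h 5  5  5  5  5  5
  h 6  6  6  6  6  6
Edit distance = dp[6][5] = 6

6


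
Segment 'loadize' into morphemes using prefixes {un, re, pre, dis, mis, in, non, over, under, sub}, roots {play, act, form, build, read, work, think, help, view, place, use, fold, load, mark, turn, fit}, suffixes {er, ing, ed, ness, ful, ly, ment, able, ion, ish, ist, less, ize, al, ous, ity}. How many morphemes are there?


Segmenting 'loadize' against the inventory:
  'load' -> root (morpheme 1)
  'ize' -> suffix (morpheme 2)
Total morphemes: 2

2


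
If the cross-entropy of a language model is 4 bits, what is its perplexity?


Perplexity formula: PP = 2^H
H = 4
PP = 2^4
Steps: 2^1 = 2, 2^2 = 4, 2^3 = 8, 2^4 = 16
PP = 16

16


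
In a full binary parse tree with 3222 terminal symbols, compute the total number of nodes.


Leaf nodes (terminals): 3222
Internal nodes = n - 1 = 3222 - 1 = 3221
Total = leaves + internal = 3222 + 3221 = 6443

6443


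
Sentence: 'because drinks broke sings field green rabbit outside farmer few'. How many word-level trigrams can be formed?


Word trigrams from [10] words:
  Trigram 1: (because drinks broke)
  Trigram 2: (drinks broke sings)
  Trigram 3: (broke sings field)
  Trigram 4: (sings field green)
  Trigram 5: (field green rabbit)
  Trigram 6: (green rabbit outside)
  Trigram 7: (rabbit outside farmer)
  Trigram 8: (outside farmer few)
Total word trigrams: 10 - 2 = 8

8


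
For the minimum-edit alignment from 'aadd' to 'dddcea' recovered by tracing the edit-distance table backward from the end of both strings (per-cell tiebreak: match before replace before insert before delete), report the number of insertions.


Edit distance = 5. Backtracking from cell (4, 6) with preference match > replace > insert > delete,
then listing the resulting alignment 'aadd' -> 'dddcea' left to right:
  Step 1: replace a->d
  Step 2: replace a->d
  Step 3: keep 'd'
  Step 4: insert 'c' [insertion #1]
  Step 5: insert 'e' [insertion #2]
  Step 6: replace d->a
Total insertions: 2

2
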